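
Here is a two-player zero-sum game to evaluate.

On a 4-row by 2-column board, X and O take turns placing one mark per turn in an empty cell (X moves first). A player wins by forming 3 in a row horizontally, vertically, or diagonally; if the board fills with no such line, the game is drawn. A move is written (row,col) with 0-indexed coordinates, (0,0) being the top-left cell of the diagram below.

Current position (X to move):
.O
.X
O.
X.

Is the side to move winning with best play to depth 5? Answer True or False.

X winning at [.O/.X/O./X.]: False

ply 1, X at .O/.X/O./X. | (0,0)=+0→XO/.X/O./X.*; (1,0)=+0→.O/XX/O./X.; (2,1)=+0→.O/.X/OX/X.; (3,1)=+0→.O/.X/O./XX
ply 2, O at XO/.X/O./X. | (1,0)=+0→XO/OX/O./X.*; (2,1)=+0→XO/.X/OO/X.; (3,1)=+0→XO/.X/O./XO
ply 3, X at XO/OX/O./X. | (2,1)=+0→XO/OX/OX/X.*; (3,1)=+0→XO/OX/O./XX
ply 4, O at XO/OX/OX/X. | (3,1)=+0→XO/OX/OX/XO*
ply 5: XO/OX/OX/XO is terminal +0 (X); from .O/.X/O./X. depth 5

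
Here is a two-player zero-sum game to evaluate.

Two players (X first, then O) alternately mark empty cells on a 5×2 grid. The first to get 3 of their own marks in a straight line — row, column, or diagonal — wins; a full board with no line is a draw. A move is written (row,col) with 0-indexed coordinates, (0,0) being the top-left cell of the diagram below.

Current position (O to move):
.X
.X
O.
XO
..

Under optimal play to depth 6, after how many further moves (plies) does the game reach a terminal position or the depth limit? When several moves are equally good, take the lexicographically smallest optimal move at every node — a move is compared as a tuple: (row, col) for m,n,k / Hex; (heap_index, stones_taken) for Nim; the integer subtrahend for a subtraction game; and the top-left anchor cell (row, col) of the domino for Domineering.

PV length from [.X/.X/O./XO/..]: 5 plies

p1 O@[.X/.X/O./XO/..]: (0,0)[OX/.X/O./XO/..]-1 (1,0)[.X/OX/O./XO/..]-1 (2,1)[.X/.X/OO/XO/..]+0* (4,0)[.X/.X/O./XO/O.]-1 (4,1)[.X/.X/O./XO/.O]-1
p2 X@[.X/.X/OO/XO/..]: (0,0)[XX/.X/OO/XO/..]-1 (1,0)[.X/XX/OO/XO/..]-1 (4,0)[.X/.X/OO/XO/X.]-1 (4,1)[.X/.X/OO/XO/.X]+0*
p3 O@[.X/.X/OO/XO/.X]: (0,0)[OX/.X/OO/XO/.X]+0* (1,0)[.X/OX/OO/XO/.X]+0 (4,0)[.X/.X/OO/XO/OX]+0
p4 X@[OX/.X/OO/XO/.X]: (1,0)[OX/XX/OO/XO/.X]+0* (4,0)[OX/.X/OO/XO/XX]-1
p5 O@[OX/XX/OO/XO/.X]: (4,0)[OX/XX/OO/XO/OX]+0*
p6 X@[OX/XX/OO/XO/OX] terminal +0; root [.X/.X/O./XO/..] d6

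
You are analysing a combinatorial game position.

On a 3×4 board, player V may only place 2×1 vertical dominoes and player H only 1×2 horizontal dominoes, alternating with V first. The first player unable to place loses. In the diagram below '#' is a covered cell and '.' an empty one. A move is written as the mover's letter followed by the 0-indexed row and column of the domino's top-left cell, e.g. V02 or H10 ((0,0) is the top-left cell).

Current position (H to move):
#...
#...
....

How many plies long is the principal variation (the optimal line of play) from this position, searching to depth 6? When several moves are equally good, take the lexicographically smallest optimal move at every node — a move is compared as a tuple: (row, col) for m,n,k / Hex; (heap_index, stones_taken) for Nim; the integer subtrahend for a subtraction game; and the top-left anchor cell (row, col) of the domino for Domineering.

PV length from [#.../#.../....]: 3 plies

p1 H@[#.../#.../....]: H01[###./#.../....]-1 H02[#.##/#.../....]-1 H11[#.../###./....]+1* H12[#.../#.##/....]+1 H20[#.../#.../##..]-1 H21[#.../#.../.##.]-1 H22[#.../#.../..##]-1
p2 V@[#.../###./....]: V03[#..#/####/....]-1* V13[#.../####/...#]-1
p3 H@[#..#/####/....]: H01[####/####/....]+1* H20[#..#/####/##..]+1 H21[#..#/####/.##.]+1 H22[#..#/####/..##]+1
p4 V@[####/####/....] terminal -1; root [#.../#.../....] d6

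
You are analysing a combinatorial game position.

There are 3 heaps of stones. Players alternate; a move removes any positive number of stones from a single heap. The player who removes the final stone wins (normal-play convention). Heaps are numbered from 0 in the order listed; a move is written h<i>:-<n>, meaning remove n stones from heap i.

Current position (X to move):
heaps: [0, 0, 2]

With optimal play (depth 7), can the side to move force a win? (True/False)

X winning at [(0,0,2)]: True

[(0,0,2)] X move#1: h2:-1:-1/(0,0,1), h2:-2:+1/(0,0,0)*
[(0,0,0)] end (terminal -1, O#2); searched (0,0,2) to 7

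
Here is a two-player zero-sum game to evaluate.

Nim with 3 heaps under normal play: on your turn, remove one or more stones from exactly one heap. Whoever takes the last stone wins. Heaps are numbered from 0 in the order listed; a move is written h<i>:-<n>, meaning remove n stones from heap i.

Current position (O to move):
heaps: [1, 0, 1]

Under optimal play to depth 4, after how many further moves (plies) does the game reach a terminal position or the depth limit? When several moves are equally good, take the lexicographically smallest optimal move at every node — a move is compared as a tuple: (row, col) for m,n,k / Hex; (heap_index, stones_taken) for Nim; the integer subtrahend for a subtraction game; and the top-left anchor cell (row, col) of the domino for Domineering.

PV length from [(1,0,1)]: 2 plies

p1 O@[(1,0,1)]: h0:-1[(0,0,1)]-1* h2:-1[(1,0,0)]-1
p2 X@[(0,0,1)]: h2:-1[(0,0,0)]+1*
p3 O@[(0,0,0)] terminal -1; root [(1,0,1)] d4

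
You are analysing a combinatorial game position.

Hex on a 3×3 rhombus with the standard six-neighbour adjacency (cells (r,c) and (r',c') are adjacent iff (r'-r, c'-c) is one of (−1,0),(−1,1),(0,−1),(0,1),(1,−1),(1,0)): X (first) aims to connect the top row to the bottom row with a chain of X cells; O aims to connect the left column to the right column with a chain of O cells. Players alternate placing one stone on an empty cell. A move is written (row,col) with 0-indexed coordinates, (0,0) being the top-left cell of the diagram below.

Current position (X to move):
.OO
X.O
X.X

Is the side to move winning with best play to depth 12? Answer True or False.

p1 X@[.OO/X.O/X.X]: (0,0)[XOO/X.O/X.X]+1* (1,1)[.OO/XXO/X.X]-1 (2,1)[.OO/X.O/XXX]-1
p2 O@[XOO/X.O/X.X] terminal -1; root [.OO/X.O/X.X] d12

X winning at [.OO/X.O/X.X]: True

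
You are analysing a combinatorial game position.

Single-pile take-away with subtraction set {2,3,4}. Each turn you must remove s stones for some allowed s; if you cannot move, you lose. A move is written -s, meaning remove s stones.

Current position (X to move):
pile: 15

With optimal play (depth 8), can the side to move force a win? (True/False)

X winning at [15]: True

p1 X@[15]: -2[13]+1* -3[12]+1 -4[11]-1
p2 O@[13]: -2[11]-1* -3[10]-1 -4[9]-1
p3 X@[11]: -2[9]-1 -3[8]-1 -4[7]+1*
p4 O@[7]: -2[5]-1* -3[4]-1 -4[3]-1
p5 X@[5]: -2[3]-1 -3[2]-1 -4[1]+1*
p6 O@[1] terminal -1; root [15] d8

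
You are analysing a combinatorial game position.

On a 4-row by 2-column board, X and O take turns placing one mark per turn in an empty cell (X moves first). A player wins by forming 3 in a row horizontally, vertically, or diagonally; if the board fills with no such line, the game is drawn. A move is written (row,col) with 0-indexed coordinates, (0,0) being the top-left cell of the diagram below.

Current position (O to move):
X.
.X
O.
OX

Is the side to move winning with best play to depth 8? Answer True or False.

p1 O@[X./.X/O./OX]: (0,1)[XO/.X/O./OX]-1 (1,0)[X./OX/O./OX]+1* (2,1)[X./.X/OO/OX]+0
p2 X@[X./OX/O./OX] terminal -1; root [X./.X/O./OX] d8

O winning at [X./.X/O./OX]: True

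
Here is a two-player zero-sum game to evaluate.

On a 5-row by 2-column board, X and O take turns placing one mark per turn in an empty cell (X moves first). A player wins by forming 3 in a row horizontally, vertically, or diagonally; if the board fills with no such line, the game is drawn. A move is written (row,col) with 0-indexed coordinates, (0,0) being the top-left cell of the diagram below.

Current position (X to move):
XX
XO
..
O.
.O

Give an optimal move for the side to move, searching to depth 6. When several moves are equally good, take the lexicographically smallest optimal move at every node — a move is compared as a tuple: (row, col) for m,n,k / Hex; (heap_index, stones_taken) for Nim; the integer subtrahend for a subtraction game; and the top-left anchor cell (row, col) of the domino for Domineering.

X's best at [XX/XO/../O./.O]: (2,0)

[XX/XO/../O./.O] X move#1: (2,0):+1/XX/XO/X./O./.O*, (2,1):+0/XX/XO/.X/O./.O, (3,1):+0/XX/XO/../OX/.O, (4,0):+0/XX/XO/../O./XO
[XX/XO/X./O./.O] end (terminal -1, O#2); searched XX/XO/../O./.O to 6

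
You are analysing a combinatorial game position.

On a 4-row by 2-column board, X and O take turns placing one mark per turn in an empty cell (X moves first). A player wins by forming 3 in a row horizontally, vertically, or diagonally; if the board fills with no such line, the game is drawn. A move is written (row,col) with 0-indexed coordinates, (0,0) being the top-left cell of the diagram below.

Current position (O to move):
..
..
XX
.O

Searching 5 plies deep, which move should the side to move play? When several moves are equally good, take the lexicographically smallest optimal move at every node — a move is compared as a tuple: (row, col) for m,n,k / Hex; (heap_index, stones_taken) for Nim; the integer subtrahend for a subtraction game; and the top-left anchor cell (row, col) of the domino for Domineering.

ply 1, O at ../../XX/.O | (0,0)=+0→O./../XX/.O*; (0,1)=-1→.O/../XX/.O; (1,0)=+0→../O./XX/.O; (1,1)=-1→../.O/XX/.O; (3,0)=+0→../../XX/OO
ply 2, X at O./../XX/.O | (0,1)=+0→OX/../XX/.O*; (1,0)=+0→O./X./XX/.O; (1,1)=+0→O./.X/XX/.O; (3,0)=+0→O./../XX/XO
ply 3, O at OX/../XX/.O | (1,0)=-1→OX/O./XX/.O; (1,1)=+0→OX/.O/XX/.O*; (3,0)=-1→OX/../XX/OO
ply 4, X at OX/.O/XX/.O | (1,0)=+0→OX/XO/XX/.O*; (3,0)=+0→OX/.O/XX/XO
ply 5, O at OX/XO/XX/.O | (3,0)=+0→OX/XO/XX/OO*
ply 6: OX/XO/XX/OO is terminal +0 (X); from ../../XX/.O depth 5

O's best at [../../XX/.O]: (0,0)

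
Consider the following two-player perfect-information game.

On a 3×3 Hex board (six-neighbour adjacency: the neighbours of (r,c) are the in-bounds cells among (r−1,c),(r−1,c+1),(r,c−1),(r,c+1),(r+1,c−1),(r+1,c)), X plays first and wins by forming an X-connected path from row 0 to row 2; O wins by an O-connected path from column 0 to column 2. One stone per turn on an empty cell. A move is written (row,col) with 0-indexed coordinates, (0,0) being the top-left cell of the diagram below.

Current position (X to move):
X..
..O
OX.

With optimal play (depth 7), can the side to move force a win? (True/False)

[X../..O/OX.] X move#1: (0,1):-1/XX./..O/OX., (0,2):-1/X.X/..O/OX., (1,0):-1/X../X.O/OX., (1,1):+1/X../.XO/OX.*, (2,2):-1/X../..O/OXX
[X../.XO/OX.] O move#2: (0,1):-1/XO./.XO/OX.*, (0,2):-1/X.O/.XO/OX., (1,0):-1/X../OXO/OX., (2,2):-1/X../.XO/OXO
[XO./.XO/OX.] X move#3: (0,2):+1/XOX/.XO/OX.*, (1,0):+1/XO./XXO/OX., (2,2):+1/XO./.XO/OXX
[XOX/.XO/OX.] end (terminal -1, O#4); searched X../..O/OX. to 7

X winning at [X../..O/OX.]: True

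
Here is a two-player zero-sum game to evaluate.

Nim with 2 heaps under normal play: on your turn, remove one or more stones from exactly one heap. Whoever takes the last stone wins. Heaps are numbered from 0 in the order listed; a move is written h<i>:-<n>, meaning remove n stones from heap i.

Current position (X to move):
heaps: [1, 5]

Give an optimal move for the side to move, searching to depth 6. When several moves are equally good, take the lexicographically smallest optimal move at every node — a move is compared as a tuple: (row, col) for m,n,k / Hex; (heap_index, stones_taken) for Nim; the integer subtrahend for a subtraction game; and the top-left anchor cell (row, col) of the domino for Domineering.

X's best at [(1,5)]: h1:-4

p1 X@[(1,5)]: h0:-1[(0,5)]-1 h1:-1[(1,4)]-1 h1:-2[(1,3)]-1 h1:-3[(1,2)]-1 h1:-4[(1,1)]+1* h1:-5[(1,0)]-1
p2 O@[(1,1)]: h0:-1[(0,1)]-1* h1:-1[(1,0)]-1
p3 X@[(0,1)]: h1:-1[(0,0)]+1*
p4 O@[(0,0)] terminal -1; root [(1,5)] d6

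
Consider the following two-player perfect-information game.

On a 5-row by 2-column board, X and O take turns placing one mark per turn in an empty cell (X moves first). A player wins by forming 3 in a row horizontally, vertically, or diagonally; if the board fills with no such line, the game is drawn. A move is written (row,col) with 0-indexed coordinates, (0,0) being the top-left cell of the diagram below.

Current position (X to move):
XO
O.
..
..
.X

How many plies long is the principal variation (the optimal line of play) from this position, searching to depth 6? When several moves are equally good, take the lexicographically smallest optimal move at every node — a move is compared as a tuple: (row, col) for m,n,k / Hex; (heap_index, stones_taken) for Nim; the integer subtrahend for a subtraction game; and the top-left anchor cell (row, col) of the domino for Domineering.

PV length from [XO/O./../../.X]: 6 plies

ply 1, X at XO/O./../../.X | (1,1)=+0→XO/OX/../../.X*; (2,0)=+0→XO/O./X./../.X; (2,1)=+0→XO/O./.X/../.X; (3,0)=+0→XO/O./../X./.X; (3,1)=+0→XO/O./../.X/.X; (4,0)=+0→XO/O./../../XX
ply 2, O at XO/OX/../../.X | (2,0)=+0→XO/OX/O./../.X*; (2,1)=+0→XO/OX/.O/../.X; (3,0)=+0→XO/OX/../O./.X; (3,1)=+0→XO/OX/../.O/.X; (4,0)=+0→XO/OX/../../OX
ply 3, X at XO/OX/O./../.X | (2,1)=-1→XO/OX/OX/../.X; (3,0)=+0→XO/OX/O./X./.X*; (3,1)=-1→XO/OX/O./.X/.X; (4,0)=-1→XO/OX/O./../XX
ply 4, O at XO/OX/O./X./.X | (2,1)=+0→XO/OX/OO/X./.X*; (3,1)=+0→XO/OX/O./XO/.X; (4,0)=+0→XO/OX/O./X./OX
ply 5, X at XO/OX/OO/X./.X | (3,1)=+0→XO/OX/OO/XX/.X*; (4,0)=+0→XO/OX/OO/X./XX
ply 6, O at XO/OX/OO/XX/.X | (4,0)=+0→XO/OX/OO/XX/OX*
ply 7: XO/OX/OO/XX/OX is terminal +0 (X); from XO/O./../../.X depth 6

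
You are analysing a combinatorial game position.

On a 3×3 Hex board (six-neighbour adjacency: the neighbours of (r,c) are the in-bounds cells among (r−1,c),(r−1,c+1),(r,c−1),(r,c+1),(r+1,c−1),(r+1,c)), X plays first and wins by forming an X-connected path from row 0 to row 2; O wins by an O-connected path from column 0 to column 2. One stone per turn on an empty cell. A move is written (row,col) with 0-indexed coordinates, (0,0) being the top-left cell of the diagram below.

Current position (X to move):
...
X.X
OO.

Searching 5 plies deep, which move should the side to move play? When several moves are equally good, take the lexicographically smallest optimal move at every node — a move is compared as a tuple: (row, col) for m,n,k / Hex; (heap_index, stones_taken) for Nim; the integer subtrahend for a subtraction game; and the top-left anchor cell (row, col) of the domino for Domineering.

ply 1, X at .../X.X/OO. | (0,0)=-1→X../X.X/OO.; (0,1)=-1→.X./X.X/OO.; (0,2)=-1→..X/X.X/OO.; (1,1)=-1→.../XXX/OO.; (2,2)=+1→.../X.X/OOX*
ply 2, O at .../X.X/OOX | (0,0)=-1→O../X.X/OOX*; (0,1)=-1→.O./X.X/OOX; (0,2)=-1→..O/X.X/OOX; (1,1)=-1→.../XOX/OOX
ply 3, X at O../X.X/OOX | (0,1)=+1→OX./X.X/OOX*; (0,2)=+1→O.X/X.X/OOX; (1,1)=+1→O../XXX/OOX
ply 4, O at OX./X.X/OOX | (0,2)=-1→OXO/X.X/OOX*; (1,1)=-1→OX./XOX/OOX
ply 5, X at OXO/X.X/OOX | (1,1)=+1→OXO/XXX/OOX*
ply 6: OXO/XXX/OOX is terminal -1 (O); from .../X.X/OO. depth 5

X's best at [.../X.X/OO.]: (2,2)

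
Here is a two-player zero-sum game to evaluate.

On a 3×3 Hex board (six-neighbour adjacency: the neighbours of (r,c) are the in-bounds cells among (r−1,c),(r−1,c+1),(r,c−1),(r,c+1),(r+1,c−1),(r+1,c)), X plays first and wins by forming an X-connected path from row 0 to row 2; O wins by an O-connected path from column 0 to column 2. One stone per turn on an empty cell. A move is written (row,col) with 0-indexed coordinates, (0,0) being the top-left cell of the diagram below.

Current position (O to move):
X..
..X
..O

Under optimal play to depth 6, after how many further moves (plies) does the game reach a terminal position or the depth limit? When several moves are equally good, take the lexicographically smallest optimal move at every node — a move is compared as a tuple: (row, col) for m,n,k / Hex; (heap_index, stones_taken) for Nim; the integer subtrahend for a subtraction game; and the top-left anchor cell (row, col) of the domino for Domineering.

ply 1, O at X../..X/..O | (0,1)=-1→XO./..X/..O; (0,2)=-1→X.O/..X/..O; (1,0)=-1→X../O.X/..O; (1,1)=+1→X../.OX/..O*; (2,0)=-1→X../..X/O.O; (2,1)=-1→X../..X/.OO
ply 2, X at X../.OX/..O | (0,1)=-1→XX./.OX/..O*; (0,2)=-1→X.X/.OX/..O; (1,0)=-1→X../XOX/..O; (2,0)=-1→X../.OX/X.O; (2,1)=-1→X../.OX/.XO
ply 3, O at XX./.OX/..O | (0,2)=+1→XXO/.OX/..O*; (1,0)=+1→XX./OOX/..O; (2,0)=+1→XX./.OX/O.O; (2,1)=+1→XX./.OX/.OO
ply 4, X at XXO/.OX/..O | (1,0)=-1→XXO/XOX/..O*; (2,0)=-1→XXO/.OX/X.O; (2,1)=-1→XXO/.OX/.XO
ply 5, O at XXO/XOX/..O | (2,0)=+1→XXO/XOX/O.O*; (2,1)=-1→XXO/XOX/.OO
ply 6: XXO/XOX/O.O is terminal -1 (X); from X../..X/..O depth 6

PV length from [X../..X/..O]: 5 plies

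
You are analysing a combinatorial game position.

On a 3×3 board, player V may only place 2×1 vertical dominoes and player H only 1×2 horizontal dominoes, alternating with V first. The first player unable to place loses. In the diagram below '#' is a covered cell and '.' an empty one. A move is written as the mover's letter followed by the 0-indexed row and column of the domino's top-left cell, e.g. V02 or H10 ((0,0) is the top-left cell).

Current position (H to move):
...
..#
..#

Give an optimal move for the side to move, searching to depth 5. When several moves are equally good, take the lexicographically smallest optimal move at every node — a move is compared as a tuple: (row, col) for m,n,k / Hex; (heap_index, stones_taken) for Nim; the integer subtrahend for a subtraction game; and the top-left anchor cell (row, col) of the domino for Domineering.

[.../..#/..#] H move#1: H00:-1/##./..#/..#, H01:-1/.##/..#/..#, H10:+1/.../###/..#*, H20:-1/.../..#/###
[.../###/..#] end (terminal -1, V#2); searched .../..#/..# to 5

H's best at [.../..#/..#]: H10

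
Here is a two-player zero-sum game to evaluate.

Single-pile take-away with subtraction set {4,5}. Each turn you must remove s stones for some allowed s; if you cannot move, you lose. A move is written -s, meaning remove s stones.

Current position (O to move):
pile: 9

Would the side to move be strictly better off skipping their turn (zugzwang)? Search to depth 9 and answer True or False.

ply 1, O at 9 | -4=-1→5*; -5=-1→4
ply 2, X at 5 | -4=+1→1*; -5=+1→0
ply 3: 1 is terminal -1 (O); from 9 depth 9
suppose O passes — search the same position with X to move:
pass> ply 1, X at 9 | -4=-1→5*; -5=-1→4
pass> ply 2, O at 5 | -4=+1→1*; -5=+1→0
pass> ply 3: 1 is terminal -1 (X); from 9 depth 9
for O: play -1, pass +1

zugzwang(9, O) = True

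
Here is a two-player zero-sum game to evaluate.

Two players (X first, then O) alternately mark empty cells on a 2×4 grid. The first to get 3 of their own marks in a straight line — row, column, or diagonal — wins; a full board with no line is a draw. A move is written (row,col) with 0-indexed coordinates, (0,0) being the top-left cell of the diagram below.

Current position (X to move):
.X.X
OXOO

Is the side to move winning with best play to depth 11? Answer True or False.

X winning at [.X.X/OXOO]: True

ply 1, X at .X.X/OXOO | (0,0)=+0→XX.X/OXOO; (0,2)=+1→.XXX/OXOO*
ply 2: .XXX/OXOO is terminal -1 (O); from .X.X/OXOO depth 11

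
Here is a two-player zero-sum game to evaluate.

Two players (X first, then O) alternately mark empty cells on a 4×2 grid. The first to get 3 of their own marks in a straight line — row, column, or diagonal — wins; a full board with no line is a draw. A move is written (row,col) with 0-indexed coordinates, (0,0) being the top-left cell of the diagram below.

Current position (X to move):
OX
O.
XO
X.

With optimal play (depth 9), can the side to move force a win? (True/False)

X winning at [OX/O./XO/X.]: False

p1 X@[OX/O./XO/X.]: (1,1)[OX/OX/XO/X.]+0* (3,1)[OX/O./XO/XX]+0
p2 O@[OX/OX/XO/X.]: (3,1)[OX/OX/XO/XO]+0*
p3 X@[OX/OX/XO/XO] terminal +0; root [OX/O./XO/X.] d9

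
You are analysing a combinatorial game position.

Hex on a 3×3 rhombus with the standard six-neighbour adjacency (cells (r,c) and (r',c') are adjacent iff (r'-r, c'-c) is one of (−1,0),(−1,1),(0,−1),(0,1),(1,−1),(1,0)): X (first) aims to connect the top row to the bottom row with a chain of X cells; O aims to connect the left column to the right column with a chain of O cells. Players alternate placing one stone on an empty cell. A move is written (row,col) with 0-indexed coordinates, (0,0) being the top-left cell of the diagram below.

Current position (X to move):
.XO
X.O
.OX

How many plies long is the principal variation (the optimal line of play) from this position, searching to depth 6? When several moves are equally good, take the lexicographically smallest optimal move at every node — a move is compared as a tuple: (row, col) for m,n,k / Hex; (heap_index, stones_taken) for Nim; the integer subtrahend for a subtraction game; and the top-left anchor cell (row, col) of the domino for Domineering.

p1 X@[.XO/X.O/.OX]: (0,0)[XXO/X.O/.OX]-1 (1,1)[.XO/XXO/.OX]-1 (2,0)[.XO/X.O/XOX]+1*
p2 O@[.XO/X.O/XOX] terminal -1; root [.XO/X.O/.OX] d6

PV length from [.XO/X.O/.OX]: 1 ply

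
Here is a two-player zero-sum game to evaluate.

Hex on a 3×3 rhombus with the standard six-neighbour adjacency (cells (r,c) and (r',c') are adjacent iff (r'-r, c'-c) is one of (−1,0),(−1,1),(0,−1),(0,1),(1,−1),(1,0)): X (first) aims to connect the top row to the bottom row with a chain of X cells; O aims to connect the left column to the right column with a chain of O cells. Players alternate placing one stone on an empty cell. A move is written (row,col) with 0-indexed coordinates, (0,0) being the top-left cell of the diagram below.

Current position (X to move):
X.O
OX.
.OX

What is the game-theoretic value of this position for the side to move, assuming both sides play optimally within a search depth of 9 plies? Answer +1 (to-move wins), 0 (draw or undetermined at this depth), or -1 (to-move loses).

value(X.O/OX./.OX, X) = +1

ply 1, X at X.O/OX./.OX | (0,1)=+1→XXO/OX./.OX*; (1,2)=-1→X.O/OXX/.OX; (2,0)=-1→X.O/OX./XOX
ply 2, O at XXO/OX./.OX | (1,2)=-1→XXO/OXO/.OX*; (2,0)=-1→XXO/OX./OOX
ply 3, X at XXO/OXO/.OX | (2,0)=+1→XXO/OXO/XOX*
ply 4: XXO/OXO/XOX is terminal -1 (O); from X.O/OX./.OX depth 9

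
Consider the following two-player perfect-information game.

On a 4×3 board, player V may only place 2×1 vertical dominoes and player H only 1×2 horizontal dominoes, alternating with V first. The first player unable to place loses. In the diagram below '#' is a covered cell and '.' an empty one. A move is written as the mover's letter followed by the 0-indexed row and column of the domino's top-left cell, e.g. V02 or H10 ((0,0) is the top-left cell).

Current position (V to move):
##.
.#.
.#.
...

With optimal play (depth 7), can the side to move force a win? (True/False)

ply 1, V at ##./.#./.#./... | V02=+1→###/.##/.#./...*; V10=+1→##./##./##./...; V12=+1→##./.##/.##/...; V20=+1→##./.#./##./#..; V22=+1→##./.#./.##/..#
ply 2, H at ###/.##/.#./... | H30=-1→###/.##/.#./##.*; H31=-1→###/.##/.#./.##
ply 3, V at ###/.##/.#./##. | V10=+1→###/###/##./##.*; V22=+1→###/.##/.##/###
ply 4: ###/###/##./##. is terminal -1 (H); from ##./.#./.#./... depth 7

V winning at [##./.#./.#./...]: True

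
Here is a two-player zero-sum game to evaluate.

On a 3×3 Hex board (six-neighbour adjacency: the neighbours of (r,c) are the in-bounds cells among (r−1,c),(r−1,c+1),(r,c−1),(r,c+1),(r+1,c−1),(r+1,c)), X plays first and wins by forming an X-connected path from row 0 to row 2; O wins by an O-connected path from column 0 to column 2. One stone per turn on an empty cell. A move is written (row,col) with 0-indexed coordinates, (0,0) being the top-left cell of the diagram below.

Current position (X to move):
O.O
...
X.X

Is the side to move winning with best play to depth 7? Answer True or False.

p1 X@[O.O/.../X.X]: (0,1)[OXO/.../X.X]+1* (1,0)[O.O/X../X.X]-1 (1,1)[O.O/.X./X.X]-1 (1,2)[O.O/..X/X.X]-1 (2,1)[O.O/.../XXX]-1
p2 O@[OXO/.../X.X]: (1,0)[OXO/O../X.X]-1* (1,1)[OXO/.O./X.X]-1 (1,2)[OXO/..O/X.X]-1 (2,1)[OXO/.../XOX]-1
p3 X@[OXO/O../X.X]: (1,1)[OXO/OX./X.X]+1* (1,2)[OXO/O.X/X.X]-1 (2,1)[OXO/O../XXX]-1
p4 O@[OXO/OX./X.X] terminal -1; root [O.O/.../X.X] d7

X winning at [O.O/.../X.X]: True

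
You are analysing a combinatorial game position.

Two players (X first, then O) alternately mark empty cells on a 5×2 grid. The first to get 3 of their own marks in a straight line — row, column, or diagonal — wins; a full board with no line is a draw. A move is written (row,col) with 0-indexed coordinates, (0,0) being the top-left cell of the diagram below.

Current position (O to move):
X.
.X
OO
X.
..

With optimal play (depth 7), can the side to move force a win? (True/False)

[X./.X/OO/X./..] O move#1: (0,1):+0/XO/.X/OO/X./..*, (1,0):+0/X./OX/OO/X./.., (3,1):+0/X./.X/OO/XO/.., (4,0):+0/X./.X/OO/X./O., (4,1):+0/X./.X/OO/X./.O
[XO/.X/OO/X./..] X move#2: (1,0):+0/XO/XX/OO/X./..*, (3,1):+0/XO/.X/OO/XX/.., (4,0):+0/XO/.X/OO/X./X., (4,1):+0/XO/.X/OO/X./.X
[XO/XX/OO/X./..] O move#3: (3,1):+0/XO/XX/OO/XO/..*, (4,0):+0/XO/XX/OO/X./O., (4,1):+0/XO/XX/OO/X./.O
[XO/XX/OO/XO/..] X move#4: (4,0):-1/XO/XX/OO/XO/X., (4,1):+0/XO/XX/OO/XO/.X*
[XO/XX/OO/XO/.X] O move#5: (4,0):+0/XO/XX/OO/XO/OX*
[XO/XX/OO/XO/OX] end (terminal +0, X#6); searched X./.X/OO/X./.. to 7

O winning at [X./.X/OO/X./..]: False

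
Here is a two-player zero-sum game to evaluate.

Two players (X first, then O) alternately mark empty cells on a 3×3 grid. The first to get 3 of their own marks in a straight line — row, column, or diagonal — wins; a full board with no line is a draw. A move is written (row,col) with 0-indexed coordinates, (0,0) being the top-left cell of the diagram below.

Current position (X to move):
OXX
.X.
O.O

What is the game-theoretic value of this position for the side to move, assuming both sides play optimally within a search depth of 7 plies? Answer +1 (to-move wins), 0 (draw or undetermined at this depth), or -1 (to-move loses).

value(OXX/.X./O.O, X) = +1

[OXX/.X./O.O] X move#1: (1,0):-1/OXX/XX./O.O, (1,2):-1/OXX/.XX/O.O, (2,1):+1/OXX/.X./OXO*
[OXX/.X./OXO] end (terminal -1, O#2); searched OXX/.X./O.O to 7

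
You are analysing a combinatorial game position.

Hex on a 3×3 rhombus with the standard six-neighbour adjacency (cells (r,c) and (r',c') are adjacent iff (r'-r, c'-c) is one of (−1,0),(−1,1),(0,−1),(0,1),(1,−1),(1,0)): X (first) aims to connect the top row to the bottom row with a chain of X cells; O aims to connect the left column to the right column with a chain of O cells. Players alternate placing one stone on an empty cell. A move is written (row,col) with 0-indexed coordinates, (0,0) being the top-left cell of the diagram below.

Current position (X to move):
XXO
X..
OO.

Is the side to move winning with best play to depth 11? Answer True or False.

X winning at [XXO/X../OO.]: False

p1 X@[XXO/X../OO.]: (1,1)[XXO/XX./OO.]-1* (1,2)[XXO/X.X/OO.]-1 (2,2)[XXO/X../OOX]-1
p2 O@[XXO/XX./OO.]: (1,2)[XXO/XXO/OO.]+1* (2,2)[XXO/XX./OOO]+1
p3 X@[XXO/XXO/OO.] terminal -1; root [XXO/X../OO.] d11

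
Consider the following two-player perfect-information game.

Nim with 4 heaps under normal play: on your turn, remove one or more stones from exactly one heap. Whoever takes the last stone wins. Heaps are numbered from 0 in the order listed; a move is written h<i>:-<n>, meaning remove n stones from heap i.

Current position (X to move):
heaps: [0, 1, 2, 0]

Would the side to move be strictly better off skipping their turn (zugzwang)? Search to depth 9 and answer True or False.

ply 1, X at (0,1,2,0) | h1:-1=-1→(0,0,2,0); h2:-1=+1→(0,1,1,0)*; h2:-2=-1→(0,1,0,0)
ply 2, O at (0,1,1,0) | h1:-1=-1→(0,0,1,0)*; h2:-1=-1→(0,1,0,0)
ply 3, X at (0,0,1,0) | h2:-1=+1→(0,0,0,0)*
ply 4: (0,0,0,0) is terminal -1 (O); from (0,1,2,0) depth 9
suppose X passes — search the same position with O to move:
pass> ply 1, O at (0,1,2,0) | h1:-1=-1→(0,0,2,0); h2:-1=+1→(0,1,1,0)*; h2:-2=-1→(0,1,0,0)
pass> ply 2, X at (0,1,1,0) | h1:-1=-1→(0,0,1,0)*; h2:-1=-1→(0,1,0,0)
pass> ply 3, O at (0,0,1,0) | h2:-1=+1→(0,0,0,0)*
pass> ply 4: (0,0,0,0) is terminal -1 (X); from (0,1,2,0) depth 9
for X: play +1, pass -1

zugzwang((0,1,2,0), X) = False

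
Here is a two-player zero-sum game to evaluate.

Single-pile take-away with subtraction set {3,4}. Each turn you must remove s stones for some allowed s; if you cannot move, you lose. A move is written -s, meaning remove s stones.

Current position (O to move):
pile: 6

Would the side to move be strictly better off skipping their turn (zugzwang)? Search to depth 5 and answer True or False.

zugzwang(6, O) = False

p1 O@[6]: -3[3]-1 -4[2]+1*
p2 X@[2] terminal -1; root [6] d5
suppose O passes — search the same position with X to move:
pass> p1 X@[6]: -3[3]-1 -4[2]+1*
pass> p2 O@[2] terminal -1; root [6] d5
for O: play +1, pass -1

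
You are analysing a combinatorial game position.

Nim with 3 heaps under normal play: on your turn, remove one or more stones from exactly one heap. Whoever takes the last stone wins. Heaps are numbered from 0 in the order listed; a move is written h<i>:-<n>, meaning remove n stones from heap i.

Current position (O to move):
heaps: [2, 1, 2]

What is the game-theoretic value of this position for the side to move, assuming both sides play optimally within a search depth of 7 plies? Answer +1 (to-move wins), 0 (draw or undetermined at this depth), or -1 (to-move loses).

[(2,1,2)] O move#1: h0:-1:-1/(1,1,2), h0:-2:-1/(0,1,2), h1:-1:+1/(2,0,2)*, h2:-1:-1/(2,1,1), h2:-2:-1/(2,1,0)
[(2,0,2)] X move#2: h0:-1:-1/(1,0,2)*, h0:-2:-1/(0,0,2), h2:-1:-1/(2,0,1), h2:-2:-1/(2,0,0)
[(1,0,2)] O move#3: h0:-1:-1/(0,0,2), h2:-1:+1/(1,0,1)*, h2:-2:-1/(1,0,0)
[(1,0,1)] X move#4: h0:-1:-1/(0,0,1)*, h2:-1:-1/(1,0,0)
[(0,0,1)] O move#5: h2:-1:+1/(0,0,0)*
[(0,0,0)] end (terminal -1, X#6); searched (2,1,2) to 7

value((2,1,2), O) = +1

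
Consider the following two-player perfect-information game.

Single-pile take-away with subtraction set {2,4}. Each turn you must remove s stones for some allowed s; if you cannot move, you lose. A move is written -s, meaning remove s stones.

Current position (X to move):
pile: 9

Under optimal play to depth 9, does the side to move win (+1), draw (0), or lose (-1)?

value(9, X) = +1

[9] X move#1: -2:+1/7*, -4:-1/5
[7] O move#2: -2:-1/5*, -4:-1/3
[5] X move#3: -2:-1/3, -4:+1/1*
[1] end (terminal -1, O#4); searched 9 to 9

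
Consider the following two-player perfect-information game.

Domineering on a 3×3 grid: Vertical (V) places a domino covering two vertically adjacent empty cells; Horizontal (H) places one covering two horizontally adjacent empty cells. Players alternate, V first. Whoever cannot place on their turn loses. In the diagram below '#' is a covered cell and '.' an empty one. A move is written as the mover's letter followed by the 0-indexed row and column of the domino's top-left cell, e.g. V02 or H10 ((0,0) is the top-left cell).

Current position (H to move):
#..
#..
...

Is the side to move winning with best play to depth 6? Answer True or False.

H winning at [#../#../...]: True

p1 H@[#../#../...]: H01[###/#../...]-1 H11[#../###/...]+1* H20[#../#../##.]-1 H21[#../#../.##]-1
p2 V@[#../###/...] terminal -1; root [#../#../...] d6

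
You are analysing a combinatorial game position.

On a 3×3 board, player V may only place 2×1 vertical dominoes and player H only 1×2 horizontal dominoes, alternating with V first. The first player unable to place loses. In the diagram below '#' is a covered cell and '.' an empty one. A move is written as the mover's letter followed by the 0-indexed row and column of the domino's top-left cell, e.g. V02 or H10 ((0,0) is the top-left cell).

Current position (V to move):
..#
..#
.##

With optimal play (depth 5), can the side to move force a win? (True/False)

[..#/..#/.##] V move#1: V00:+1/#.#/#.#/.##*, V01:+1/.##/.##/.##, V10:-1/..#/#.#/###
[#.#/#.#/.##] end (terminal -1, H#2); searched ..#/..#/.## to 5

V winning at [..#/..#/.##]: True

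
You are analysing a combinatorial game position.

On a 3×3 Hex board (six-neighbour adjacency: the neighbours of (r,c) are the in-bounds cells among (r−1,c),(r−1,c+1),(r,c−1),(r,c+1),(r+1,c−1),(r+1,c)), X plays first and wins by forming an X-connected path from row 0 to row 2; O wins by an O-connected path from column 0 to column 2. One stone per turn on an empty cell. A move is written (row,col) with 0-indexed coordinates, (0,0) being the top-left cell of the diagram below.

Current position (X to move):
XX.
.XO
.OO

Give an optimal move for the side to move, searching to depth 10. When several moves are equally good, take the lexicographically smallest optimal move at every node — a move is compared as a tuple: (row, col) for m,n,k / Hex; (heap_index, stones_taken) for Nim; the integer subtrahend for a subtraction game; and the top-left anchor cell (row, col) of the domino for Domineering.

[XX./.XO/.OO] X move#1: (0,2):-1/XXX/.XO/.OO, (1,0):-1/XX./XXO/.OO, (2,0):+1/XX./.XO/XOO*
[XX./.XO/XOO] end (terminal -1, O#2); searched XX./.XO/.OO to 10

X's best at [XX./.XO/.OO]: (2,0)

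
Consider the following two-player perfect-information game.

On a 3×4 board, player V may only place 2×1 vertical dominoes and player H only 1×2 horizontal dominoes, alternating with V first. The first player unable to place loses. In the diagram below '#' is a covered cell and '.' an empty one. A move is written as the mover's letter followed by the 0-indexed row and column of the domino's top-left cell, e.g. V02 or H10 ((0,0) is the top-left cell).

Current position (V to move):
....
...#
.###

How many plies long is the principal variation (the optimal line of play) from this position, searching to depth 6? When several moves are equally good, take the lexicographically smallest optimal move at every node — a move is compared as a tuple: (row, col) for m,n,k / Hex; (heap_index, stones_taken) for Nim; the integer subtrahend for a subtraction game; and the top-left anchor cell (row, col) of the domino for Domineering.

[..../...#/.###] V move#1: V00:-1/#.../#..#/.###, V01:+1/.#../.#.#/.###*, V02:-1/..#./..##/.###, V10:-1/..../#..#/####
[.#../.#.#/.###] H move#2: H02:-1/.###/.#.#/.###*
[.###/.#.#/.###] V move#3: V00:+1/####/##.#/.###*, V10:+1/.###/##.#/####
[####/##.#/.###] end (terminal -1, H#4); searched ..../...#/.### to 6

PV length from [..../...#/.###]: 3 plies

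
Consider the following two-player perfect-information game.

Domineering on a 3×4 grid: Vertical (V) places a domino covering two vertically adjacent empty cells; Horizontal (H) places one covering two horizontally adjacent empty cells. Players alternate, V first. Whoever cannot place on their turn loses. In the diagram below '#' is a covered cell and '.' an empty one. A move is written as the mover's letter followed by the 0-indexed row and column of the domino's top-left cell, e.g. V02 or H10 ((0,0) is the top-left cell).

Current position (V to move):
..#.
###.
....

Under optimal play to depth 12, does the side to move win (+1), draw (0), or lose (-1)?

[..#./###./....] V move#1: V03:-1/..##/####/....*, V13:-1/..#./####/...#
[..##/####/....] H move#2: H00:+1/####/####/....*, H20:+1/..##/####/##.., H21:+1/..##/####/.##., H22:+1/..##/####/..##
[####/####/....] end (terminal -1, V#3); searched ..#./###./.... to 12

value(..#./###./...., V) = -1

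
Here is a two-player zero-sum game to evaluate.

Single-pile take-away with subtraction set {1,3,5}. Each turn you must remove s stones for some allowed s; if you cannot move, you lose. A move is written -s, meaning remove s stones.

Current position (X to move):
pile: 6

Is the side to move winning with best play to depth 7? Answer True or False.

X winning at [6]: False

p1 X@[6]: -1[5]-1* -3[3]-1 -5[1]-1
p2 O@[5]: -1[4]+1* -3[2]+1 -5[0]+1
p3 X@[4]: -1[3]-1* -3[1]-1
p4 O@[3]: -1[2]+1* -3[0]+1
p5 X@[2]: -1[1]-1*
p6 O@[1]: -1[0]+1*
p7 X@[0] terminal -1; root [6] d7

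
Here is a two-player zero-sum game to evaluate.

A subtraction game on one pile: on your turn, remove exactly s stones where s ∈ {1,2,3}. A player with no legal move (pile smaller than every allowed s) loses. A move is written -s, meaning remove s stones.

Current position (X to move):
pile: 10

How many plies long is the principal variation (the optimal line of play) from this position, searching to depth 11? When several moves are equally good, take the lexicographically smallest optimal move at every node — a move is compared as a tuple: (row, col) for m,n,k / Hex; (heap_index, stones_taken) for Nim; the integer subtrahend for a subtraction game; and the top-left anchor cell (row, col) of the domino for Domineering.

PV length from [10]: 5 plies

p1 X@[10]: -1[9]-1 -2[8]+1* -3[7]-1
p2 O@[8]: -1[7]-1* -2[6]-1 -3[5]-1
p3 X@[7]: -1[6]-1 -2[5]-1 -3[4]+1*
p4 O@[4]: -1[3]-1* -2[2]-1 -3[1]-1
p5 X@[3]: -1[2]-1 -2[1]-1 -3[0]+1*
p6 O@[0] terminal -1; root [10] d11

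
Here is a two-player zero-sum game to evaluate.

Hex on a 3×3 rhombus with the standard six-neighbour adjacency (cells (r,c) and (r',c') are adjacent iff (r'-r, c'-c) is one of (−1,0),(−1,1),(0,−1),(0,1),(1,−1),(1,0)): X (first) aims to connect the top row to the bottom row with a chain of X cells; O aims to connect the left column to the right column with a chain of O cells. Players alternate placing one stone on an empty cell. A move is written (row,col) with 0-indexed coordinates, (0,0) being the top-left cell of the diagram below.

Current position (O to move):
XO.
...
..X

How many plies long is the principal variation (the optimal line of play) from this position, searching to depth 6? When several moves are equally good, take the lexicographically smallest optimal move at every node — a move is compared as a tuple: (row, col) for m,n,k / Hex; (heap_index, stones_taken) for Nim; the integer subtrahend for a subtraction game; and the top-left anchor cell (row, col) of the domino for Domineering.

ply 1, O at XO./.../..X | (0,2)=-1→XOO/.../..X; (1,0)=-1→XO./O../..X; (1,1)=+1→XO./.O./..X*; (1,2)=-1→XO./..O/..X; (2,0)=-1→XO./.../O.X; (2,1)=-1→XO./.../.OX
ply 2, X at XO./.O./..X | (0,2)=-1→XOX/.O./..X*; (1,0)=-1→XO./XO./..X; (1,2)=-1→XO./.OX/..X; (2,0)=-1→XO./.O./X.X; (2,1)=-1→XO./.O./.XX
ply 3, O at XOX/.O./..X | (1,0)=-1→XOX/OO./..X; (1,2)=+1→XOX/.OO/..X*; (2,0)=-1→XOX/.O./O.X; (2,1)=-1→XOX/.O./.OX
ply 4, X at XOX/.OO/..X | (1,0)=-1→XOX/XOO/..X*; (2,0)=-1→XOX/.OO/X.X; (2,1)=-1→XOX/.OO/.XX
ply 5, O at XOX/XOO/..X | (2,0)=+1→XOX/XOO/O.X*; (2,1)=-1→XOX/XOO/.OX
ply 6: XOX/XOO/O.X is terminal -1 (X); from XO./.../..X depth 6

PV length from [XO./.../..X]: 5 plies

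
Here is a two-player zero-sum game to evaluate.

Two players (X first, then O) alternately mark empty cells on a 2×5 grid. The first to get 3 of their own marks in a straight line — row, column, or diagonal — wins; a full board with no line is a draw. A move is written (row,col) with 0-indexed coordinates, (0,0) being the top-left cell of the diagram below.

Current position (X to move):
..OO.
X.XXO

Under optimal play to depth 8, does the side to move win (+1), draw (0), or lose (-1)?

[..OO./X.XXO] X move#1: (0,0):-1/X.OO./X.XXO, (0,1):-1/.XOO./X.XXO, (0,4):-1/..OOX/X.XXO, (1,1):+1/..OO./XXXXO*
[..OO./XXXXO] end (terminal -1, O#2); searched ..OO./X.XXO to 8

value(..OO./X.XXO, X) = +1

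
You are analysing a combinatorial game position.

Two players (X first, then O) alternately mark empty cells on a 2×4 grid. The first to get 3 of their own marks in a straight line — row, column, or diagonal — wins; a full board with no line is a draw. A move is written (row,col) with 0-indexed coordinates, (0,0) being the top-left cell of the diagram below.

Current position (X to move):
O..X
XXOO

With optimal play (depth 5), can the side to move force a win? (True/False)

p1 X@[O..X/XXOO]: (0,1)[OX.X/XXOO]+0* (0,2)[O.XX/XXOO]+0
p2 O@[OX.X/XXOO]: (0,2)[OXOX/XXOO]+0*
p3 X@[OXOX/XXOO] terminal +0; root [O..X/XXOO] d5

X winning at [O..X/XXOO]: False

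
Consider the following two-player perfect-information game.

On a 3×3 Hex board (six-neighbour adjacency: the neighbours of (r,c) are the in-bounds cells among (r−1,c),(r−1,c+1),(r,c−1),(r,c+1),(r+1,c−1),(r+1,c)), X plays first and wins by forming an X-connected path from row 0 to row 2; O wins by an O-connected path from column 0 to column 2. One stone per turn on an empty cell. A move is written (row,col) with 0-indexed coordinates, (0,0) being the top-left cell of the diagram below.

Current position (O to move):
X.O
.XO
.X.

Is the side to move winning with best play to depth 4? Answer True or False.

O winning at [X.O/.XO/.X.]: False

p1 O@[X.O/.XO/.X.]: (0,1)[XOO/.XO/.X.]-1* (1,0)[X.O/OXO/.X.]-1 (2,0)[X.O/.XO/OX.]-1 (2,2)[X.O/.XO/.XO]-1
p2 X@[XOO/.XO/.X.]: (1,0)[XOO/XXO/.X.]+1* (2,0)[XOO/.XO/XX.]-1 (2,2)[XOO/.XO/.XX]-1
p3 O@[XOO/XXO/.X.] terminal -1; root [X.O/.XO/.X.] d4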